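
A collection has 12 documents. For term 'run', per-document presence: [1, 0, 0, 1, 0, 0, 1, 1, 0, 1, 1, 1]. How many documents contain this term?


Checking each document for 'run':
Doc 1: present
Doc 2: absent
Doc 3: absent
Doc 4: present
Doc 5: absent
Doc 6: absent
Doc 7: present
Doc 8: present
Doc 9: absent
Doc 10: present
Doc 11: present
Doc 12: present
df = sum of presences = 1 + 0 + 0 + 1 + 0 + 0 + 1 + 1 + 0 + 1 + 1 + 1 = 7

7


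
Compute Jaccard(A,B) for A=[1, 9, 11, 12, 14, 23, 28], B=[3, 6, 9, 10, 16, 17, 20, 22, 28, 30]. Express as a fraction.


A intersect B = [9, 28]
|A intersect B| = 2
A union B = [1, 3, 6, 9, 10, 11, 12, 14, 16, 17, 20, 22, 23, 28, 30]
|A union B| = 15
Jaccard = 2/15 = 2/15

2/15


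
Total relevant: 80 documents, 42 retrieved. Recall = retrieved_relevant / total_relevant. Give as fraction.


Recall = retrieved_relevant / total_relevant
= 42 / 80
= 42 / (42 + 38)
= 21/40

21/40


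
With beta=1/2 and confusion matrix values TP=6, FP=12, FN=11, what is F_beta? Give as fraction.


P = TP/(TP+FP) = 6/18 = 1/3
R = TP/(TP+FN) = 6/17 = 6/17
beta^2 = 1/2^2 = 1/4
(1 + beta^2) = 5/4
Numerator = (1+beta^2)*P*R = 5/34
Denominator = beta^2*P + R = 1/12 + 6/17 = 89/204
F_beta = 30/89

30/89


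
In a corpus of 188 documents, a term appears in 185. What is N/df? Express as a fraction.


IDF ratio = N / df
= 188 / 185
= 188/185

188/185


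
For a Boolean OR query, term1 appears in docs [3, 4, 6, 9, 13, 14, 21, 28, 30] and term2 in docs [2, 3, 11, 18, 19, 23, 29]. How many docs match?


Boolean OR: find union of posting lists
term1 docs: [3, 4, 6, 9, 13, 14, 21, 28, 30]
term2 docs: [2, 3, 11, 18, 19, 23, 29]
Union: [2, 3, 4, 6, 9, 11, 13, 14, 18, 19, 21, 23, 28, 29, 30]
|union| = 15

15


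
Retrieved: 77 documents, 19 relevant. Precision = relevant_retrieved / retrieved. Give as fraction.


Precision = relevant_retrieved / total_retrieved
= 19 / 77
= 19 / (19 + 58)
= 19/77

19/77


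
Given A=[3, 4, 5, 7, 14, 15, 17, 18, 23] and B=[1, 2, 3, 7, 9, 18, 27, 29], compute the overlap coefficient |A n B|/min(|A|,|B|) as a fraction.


A intersect B = [3, 7, 18]
|A intersect B| = 3
min(|A|, |B|) = min(9, 8) = 8
Overlap = 3 / 8 = 3/8

3/8


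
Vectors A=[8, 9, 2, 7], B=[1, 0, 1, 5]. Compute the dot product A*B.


Dot product = sum of element-wise products
A[0]*B[0] = 8*1 = 8
A[1]*B[1] = 9*0 = 0
A[2]*B[2] = 2*1 = 2
A[3]*B[3] = 7*5 = 35
Sum = 8 + 0 + 2 + 35 = 45

45


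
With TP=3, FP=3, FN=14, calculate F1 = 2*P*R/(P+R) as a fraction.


F1 = 2 * P * R / (P + R)
P = TP/(TP+FP) = 3/6 = 1/2
R = TP/(TP+FN) = 3/17 = 3/17
2 * P * R = 2 * 1/2 * 3/17 = 3/17
P + R = 1/2 + 3/17 = 23/34
F1 = 3/17 / 23/34 = 6/23

6/23


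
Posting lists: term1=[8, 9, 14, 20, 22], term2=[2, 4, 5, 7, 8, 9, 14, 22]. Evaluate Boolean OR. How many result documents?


Boolean OR: find union of posting lists
term1 docs: [8, 9, 14, 20, 22]
term2 docs: [2, 4, 5, 7, 8, 9, 14, 22]
Union: [2, 4, 5, 7, 8, 9, 14, 20, 22]
|union| = 9

9


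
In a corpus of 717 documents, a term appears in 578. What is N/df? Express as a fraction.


IDF ratio = N / df
= 717 / 578
= 717/578

717/578


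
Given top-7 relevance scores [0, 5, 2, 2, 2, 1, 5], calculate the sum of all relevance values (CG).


Cumulative Gain = sum of relevance scores
Position 1: rel=0, running sum=0
Position 2: rel=5, running sum=5
Position 3: rel=2, running sum=7
Position 4: rel=2, running sum=9
Position 5: rel=2, running sum=11
Position 6: rel=1, running sum=12
Position 7: rel=5, running sum=17
CG = 17

17


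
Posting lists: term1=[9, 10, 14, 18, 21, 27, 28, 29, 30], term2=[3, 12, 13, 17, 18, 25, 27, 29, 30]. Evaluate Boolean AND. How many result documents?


Boolean AND: find intersection of posting lists
term1 docs: [9, 10, 14, 18, 21, 27, 28, 29, 30]
term2 docs: [3, 12, 13, 17, 18, 25, 27, 29, 30]
Intersection: [18, 27, 29, 30]
|intersection| = 4

4


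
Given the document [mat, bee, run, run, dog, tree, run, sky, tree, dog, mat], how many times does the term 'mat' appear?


Document has 11 words
Scanning for 'mat':
Found at positions: [0, 10]
Count = 2

2


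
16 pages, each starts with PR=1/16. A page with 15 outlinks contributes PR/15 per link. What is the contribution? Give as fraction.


Initial PR = 1/16 = 1/16
Outlinks = 15
Contribution per link = PR / outlinks
= 1/16 / 15
= 1/240

1/240


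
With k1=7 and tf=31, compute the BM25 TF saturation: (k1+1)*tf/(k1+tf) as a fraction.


BM25 TF component = (k1+1)*tf / (k1+tf)
k1 = 7, tf = 31
Numerator = (7+1)*31 = 248
Denominator = 7 + 31 = 38
= 248/38 = 124/19

124/19


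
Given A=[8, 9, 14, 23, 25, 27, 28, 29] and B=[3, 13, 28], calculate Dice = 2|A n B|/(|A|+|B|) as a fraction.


A intersect B = [28]
|A intersect B| = 1
|A| = 8, |B| = 3
Dice = 2*1 / (8+3)
= 2 / 11 = 2/11

2/11


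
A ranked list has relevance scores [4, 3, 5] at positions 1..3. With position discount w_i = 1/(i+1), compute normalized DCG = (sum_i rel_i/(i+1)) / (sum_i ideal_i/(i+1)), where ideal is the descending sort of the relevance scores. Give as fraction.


Position discount weights w_i = 1/(i+1) for i=1..3:
Weights = [1/2, 1/3, 1/4]
Actual relevance: [4, 3, 5]
DCG = 4/2 + 3/3 + 5/4 = 17/4
Ideal relevance (sorted desc): [5, 4, 3]
Ideal DCG = 5/2 + 4/3 + 3/4 = 55/12
nDCG = DCG / ideal_DCG = 17/4 / 55/12 = 51/55

51/55


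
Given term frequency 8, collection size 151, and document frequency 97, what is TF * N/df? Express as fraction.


TF * (N/df)
= 8 * (151/97)
= 8 * 151/97
= 1208/97

1208/97


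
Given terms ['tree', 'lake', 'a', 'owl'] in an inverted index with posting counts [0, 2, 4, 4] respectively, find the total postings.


Summing posting list sizes:
'tree': 0 postings
'lake': 2 postings
'a': 4 postings
'owl': 4 postings
Total = 0 + 2 + 4 + 4 = 10

10


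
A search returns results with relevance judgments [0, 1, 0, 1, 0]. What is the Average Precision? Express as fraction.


Computing P@k for each relevant position:
Position 1: not relevant
Position 2: relevant, P@2 = 1/2 = 1/2
Position 3: not relevant
Position 4: relevant, P@4 = 2/4 = 1/2
Position 5: not relevant
Sum of P@k = 1/2 + 1/2 = 1
AP = 1 / 2 = 1/2

1/2


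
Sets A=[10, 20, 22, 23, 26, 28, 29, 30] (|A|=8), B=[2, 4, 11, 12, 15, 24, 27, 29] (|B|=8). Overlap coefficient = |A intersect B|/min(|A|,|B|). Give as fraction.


A intersect B = [29]
|A intersect B| = 1
min(|A|, |B|) = min(8, 8) = 8
Overlap = 1 / 8 = 1/8

1/8


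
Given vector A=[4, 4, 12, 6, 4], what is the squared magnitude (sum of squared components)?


|A|^2 = sum of squared components
A[0]^2 = 4^2 = 16
A[1]^2 = 4^2 = 16
A[2]^2 = 12^2 = 144
A[3]^2 = 6^2 = 36
A[4]^2 = 4^2 = 16
Sum = 16 + 16 + 144 + 36 + 16 = 228

228


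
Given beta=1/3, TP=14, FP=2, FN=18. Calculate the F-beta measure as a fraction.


P = TP/(TP+FP) = 14/16 = 7/8
R = TP/(TP+FN) = 14/32 = 7/16
beta^2 = 1/3^2 = 1/9
(1 + beta^2) = 10/9
Numerator = (1+beta^2)*P*R = 245/576
Denominator = beta^2*P + R = 7/72 + 7/16 = 77/144
F_beta = 35/44

35/44


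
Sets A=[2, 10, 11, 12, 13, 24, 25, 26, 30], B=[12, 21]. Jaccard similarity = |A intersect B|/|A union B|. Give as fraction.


A intersect B = [12]
|A intersect B| = 1
A union B = [2, 10, 11, 12, 13, 21, 24, 25, 26, 30]
|A union B| = 10
Jaccard = 1/10 = 1/10

1/10


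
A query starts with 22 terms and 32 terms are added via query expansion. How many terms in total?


Original terms: 22
Expansion terms: 32
Total = 22 + 32 = 54

54


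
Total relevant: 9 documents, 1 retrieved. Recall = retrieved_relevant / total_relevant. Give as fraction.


Recall = retrieved_relevant / total_relevant
= 1 / 9
= 1 / (1 + 8)
= 1/9

1/9


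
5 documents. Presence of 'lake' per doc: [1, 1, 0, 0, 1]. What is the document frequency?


Checking each document for 'lake':
Doc 1: present
Doc 2: present
Doc 3: absent
Doc 4: absent
Doc 5: present
df = sum of presences = 1 + 1 + 0 + 0 + 1 = 3

3


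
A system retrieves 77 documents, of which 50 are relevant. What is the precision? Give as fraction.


Precision = relevant_retrieved / total_retrieved
= 50 / 77
= 50 / (50 + 27)
= 50/77

50/77


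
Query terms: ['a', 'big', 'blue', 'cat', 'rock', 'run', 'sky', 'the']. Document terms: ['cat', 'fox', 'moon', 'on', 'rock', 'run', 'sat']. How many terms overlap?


Query terms: ['a', 'big', 'blue', 'cat', 'rock', 'run', 'sky', 'the']
Document terms: ['cat', 'fox', 'moon', 'on', 'rock', 'run', 'sat']
Common terms: ['cat', 'rock', 'run']
Overlap count = 3

3


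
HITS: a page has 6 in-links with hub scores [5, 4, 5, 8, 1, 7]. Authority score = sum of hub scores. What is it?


Authority = sum of hub scores of in-linkers
In-link 1: hub score = 5
In-link 2: hub score = 4
In-link 3: hub score = 5
In-link 4: hub score = 8
In-link 5: hub score = 1
In-link 6: hub score = 7
Authority = 5 + 4 + 5 + 8 + 1 + 7 = 30

30


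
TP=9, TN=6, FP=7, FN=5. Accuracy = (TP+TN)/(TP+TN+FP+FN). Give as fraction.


Accuracy = (TP + TN) / (TP + TN + FP + FN)
TP + TN = 9 + 6 = 15
Total = 9 + 6 + 7 + 5 = 27
Accuracy = 15 / 27 = 5/9

5/9


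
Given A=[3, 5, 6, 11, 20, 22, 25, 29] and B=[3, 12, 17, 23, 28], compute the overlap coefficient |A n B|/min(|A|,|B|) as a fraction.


A intersect B = [3]
|A intersect B| = 1
min(|A|, |B|) = min(8, 5) = 5
Overlap = 1 / 5 = 1/5

1/5


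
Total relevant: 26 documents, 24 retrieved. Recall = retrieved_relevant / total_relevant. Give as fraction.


Recall = retrieved_relevant / total_relevant
= 24 / 26
= 24 / (24 + 2)
= 12/13

12/13


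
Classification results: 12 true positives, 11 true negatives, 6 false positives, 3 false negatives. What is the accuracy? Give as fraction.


Accuracy = (TP + TN) / (TP + TN + FP + FN)
TP + TN = 12 + 11 = 23
Total = 12 + 11 + 6 + 3 = 32
Accuracy = 23 / 32 = 23/32

23/32


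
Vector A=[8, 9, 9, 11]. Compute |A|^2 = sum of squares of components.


|A|^2 = sum of squared components
A[0]^2 = 8^2 = 64
A[1]^2 = 9^2 = 81
A[2]^2 = 9^2 = 81
A[3]^2 = 11^2 = 121
Sum = 64 + 81 + 81 + 121 = 347

347


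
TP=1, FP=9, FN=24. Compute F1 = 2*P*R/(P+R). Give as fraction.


F1 = 2 * P * R / (P + R)
P = TP/(TP+FP) = 1/10 = 1/10
R = TP/(TP+FN) = 1/25 = 1/25
2 * P * R = 2 * 1/10 * 1/25 = 1/125
P + R = 1/10 + 1/25 = 7/50
F1 = 1/125 / 7/50 = 2/35

2/35


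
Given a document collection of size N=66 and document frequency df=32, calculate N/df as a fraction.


IDF ratio = N / df
= 66 / 32
= 33/16

33/16


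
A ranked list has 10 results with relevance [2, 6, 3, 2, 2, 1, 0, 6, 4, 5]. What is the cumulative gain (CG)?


Cumulative Gain = sum of relevance scores
Position 1: rel=2, running sum=2
Position 2: rel=6, running sum=8
Position 3: rel=3, running sum=11
Position 4: rel=2, running sum=13
Position 5: rel=2, running sum=15
Position 6: rel=1, running sum=16
Position 7: rel=0, running sum=16
Position 8: rel=6, running sum=22
Position 9: rel=4, running sum=26
Position 10: rel=5, running sum=31
CG = 31

31


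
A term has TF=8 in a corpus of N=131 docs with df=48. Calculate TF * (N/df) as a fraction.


TF * (N/df)
= 8 * (131/48)
= 8 * 131/48
= 131/6

131/6


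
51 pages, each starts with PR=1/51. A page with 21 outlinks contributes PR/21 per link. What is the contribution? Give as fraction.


Initial PR = 1/51 = 1/51
Outlinks = 21
Contribution per link = PR / outlinks
= 1/51 / 21
= 1/1071

1/1071


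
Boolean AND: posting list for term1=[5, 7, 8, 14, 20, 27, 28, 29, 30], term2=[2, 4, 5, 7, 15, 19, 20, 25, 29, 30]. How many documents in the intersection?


Boolean AND: find intersection of posting lists
term1 docs: [5, 7, 8, 14, 20, 27, 28, 29, 30]
term2 docs: [2, 4, 5, 7, 15, 19, 20, 25, 29, 30]
Intersection: [5, 7, 20, 29, 30]
|intersection| = 5

5


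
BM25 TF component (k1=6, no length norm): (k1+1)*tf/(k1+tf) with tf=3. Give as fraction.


BM25 TF component = (k1+1)*tf / (k1+tf)
k1 = 6, tf = 3
Numerator = (6+1)*3 = 21
Denominator = 6 + 3 = 9
= 21/9 = 7/3

7/3


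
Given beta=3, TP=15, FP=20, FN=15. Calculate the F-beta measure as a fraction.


P = TP/(TP+FP) = 15/35 = 3/7
R = TP/(TP+FN) = 15/30 = 1/2
beta^2 = 3^2 = 9
(1 + beta^2) = 10
Numerator = (1+beta^2)*P*R = 15/7
Denominator = beta^2*P + R = 27/7 + 1/2 = 61/14
F_beta = 30/61

30/61


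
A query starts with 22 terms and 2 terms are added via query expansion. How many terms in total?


Original terms: 22
Expansion terms: 2
Total = 22 + 2 = 24

24


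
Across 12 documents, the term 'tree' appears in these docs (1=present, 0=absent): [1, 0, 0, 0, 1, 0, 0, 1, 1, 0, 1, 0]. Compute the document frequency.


Checking each document for 'tree':
Doc 1: present
Doc 2: absent
Doc 3: absent
Doc 4: absent
Doc 5: present
Doc 6: absent
Doc 7: absent
Doc 8: present
Doc 9: present
Doc 10: absent
Doc 11: present
Doc 12: absent
df = sum of presences = 1 + 0 + 0 + 0 + 1 + 0 + 0 + 1 + 1 + 0 + 1 + 0 = 5

5


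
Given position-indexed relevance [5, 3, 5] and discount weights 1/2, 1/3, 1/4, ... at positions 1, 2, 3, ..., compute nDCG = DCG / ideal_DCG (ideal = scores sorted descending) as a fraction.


Position discount weights w_i = 1/(i+1) for i=1..3:
Weights = [1/2, 1/3, 1/4]
Actual relevance: [5, 3, 5]
DCG = 5/2 + 3/3 + 5/4 = 19/4
Ideal relevance (sorted desc): [5, 5, 3]
Ideal DCG = 5/2 + 5/3 + 3/4 = 59/12
nDCG = DCG / ideal_DCG = 19/4 / 59/12 = 57/59

57/59


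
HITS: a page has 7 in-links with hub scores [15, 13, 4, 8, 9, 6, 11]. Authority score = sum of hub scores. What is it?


Authority = sum of hub scores of in-linkers
In-link 1: hub score = 15
In-link 2: hub score = 13
In-link 3: hub score = 4
In-link 4: hub score = 8
In-link 5: hub score = 9
In-link 6: hub score = 6
In-link 7: hub score = 11
Authority = 15 + 13 + 4 + 8 + 9 + 6 + 11 = 66

66


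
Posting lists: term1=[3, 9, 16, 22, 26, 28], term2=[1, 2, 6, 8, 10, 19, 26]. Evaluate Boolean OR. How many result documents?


Boolean OR: find union of posting lists
term1 docs: [3, 9, 16, 22, 26, 28]
term2 docs: [1, 2, 6, 8, 10, 19, 26]
Union: [1, 2, 3, 6, 8, 9, 10, 16, 19, 22, 26, 28]
|union| = 12

12


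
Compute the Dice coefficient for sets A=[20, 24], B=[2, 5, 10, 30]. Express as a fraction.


A intersect B = []
|A intersect B| = 0
|A| = 2, |B| = 4
Dice = 2*0 / (2+4)
= 0 / 6 = 0

0


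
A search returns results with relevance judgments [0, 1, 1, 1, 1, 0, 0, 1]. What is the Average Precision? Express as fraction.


Computing P@k for each relevant position:
Position 1: not relevant
Position 2: relevant, P@2 = 1/2 = 1/2
Position 3: relevant, P@3 = 2/3 = 2/3
Position 4: relevant, P@4 = 3/4 = 3/4
Position 5: relevant, P@5 = 4/5 = 4/5
Position 6: not relevant
Position 7: not relevant
Position 8: relevant, P@8 = 5/8 = 5/8
Sum of P@k = 1/2 + 2/3 + 3/4 + 4/5 + 5/8 = 401/120
AP = 401/120 / 5 = 401/600

401/600


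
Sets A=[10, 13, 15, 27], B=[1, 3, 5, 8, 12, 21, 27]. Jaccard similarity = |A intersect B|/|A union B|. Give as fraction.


A intersect B = [27]
|A intersect B| = 1
A union B = [1, 3, 5, 8, 10, 12, 13, 15, 21, 27]
|A union B| = 10
Jaccard = 1/10 = 1/10

1/10


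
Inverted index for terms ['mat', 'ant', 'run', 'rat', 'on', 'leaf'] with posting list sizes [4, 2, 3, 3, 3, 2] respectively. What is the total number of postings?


Summing posting list sizes:
'mat': 4 postings
'ant': 2 postings
'run': 3 postings
'rat': 3 postings
'on': 3 postings
'leaf': 2 postings
Total = 4 + 2 + 3 + 3 + 3 + 2 = 17

17


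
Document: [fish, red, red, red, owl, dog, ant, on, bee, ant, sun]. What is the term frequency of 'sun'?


Document has 11 words
Scanning for 'sun':
Found at positions: [10]
Count = 1

1


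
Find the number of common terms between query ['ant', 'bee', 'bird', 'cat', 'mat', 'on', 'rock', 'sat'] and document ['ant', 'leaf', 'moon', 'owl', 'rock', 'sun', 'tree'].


Query terms: ['ant', 'bee', 'bird', 'cat', 'mat', 'on', 'rock', 'sat']
Document terms: ['ant', 'leaf', 'moon', 'owl', 'rock', 'sun', 'tree']
Common terms: ['ant', 'rock']
Overlap count = 2

2


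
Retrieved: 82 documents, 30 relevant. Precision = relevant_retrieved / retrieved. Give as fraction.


Precision = relevant_retrieved / total_retrieved
= 30 / 82
= 30 / (30 + 52)
= 15/41

15/41


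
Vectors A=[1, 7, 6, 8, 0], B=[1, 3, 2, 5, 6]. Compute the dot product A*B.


Dot product = sum of element-wise products
A[0]*B[0] = 1*1 = 1
A[1]*B[1] = 7*3 = 21
A[2]*B[2] = 6*2 = 12
A[3]*B[3] = 8*5 = 40
A[4]*B[4] = 0*6 = 0
Sum = 1 + 21 + 12 + 40 + 0 = 74

74


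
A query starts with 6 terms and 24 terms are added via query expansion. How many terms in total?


Original terms: 6
Expansion terms: 24
Total = 6 + 24 = 30

30


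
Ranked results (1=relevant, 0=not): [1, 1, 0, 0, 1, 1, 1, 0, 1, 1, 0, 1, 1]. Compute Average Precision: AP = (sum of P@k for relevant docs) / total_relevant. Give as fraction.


Computing P@k for each relevant position:
Position 1: relevant, P@1 = 1/1 = 1
Position 2: relevant, P@2 = 2/2 = 1
Position 3: not relevant
Position 4: not relevant
Position 5: relevant, P@5 = 3/5 = 3/5
Position 6: relevant, P@6 = 4/6 = 2/3
Position 7: relevant, P@7 = 5/7 = 5/7
Position 8: not relevant
Position 9: relevant, P@9 = 6/9 = 2/3
Position 10: relevant, P@10 = 7/10 = 7/10
Position 11: not relevant
Position 12: relevant, P@12 = 8/12 = 2/3
Position 13: relevant, P@13 = 9/13 = 9/13
Sum of P@k = 1 + 1 + 3/5 + 2/3 + 5/7 + 2/3 + 7/10 + 2/3 + 9/13 = 6103/910
AP = 6103/910 / 9 = 6103/8190

6103/8190


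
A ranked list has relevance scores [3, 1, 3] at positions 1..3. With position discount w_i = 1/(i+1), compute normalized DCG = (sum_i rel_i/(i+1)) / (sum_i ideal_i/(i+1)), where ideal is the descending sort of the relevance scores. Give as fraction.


Position discount weights w_i = 1/(i+1) for i=1..3:
Weights = [1/2, 1/3, 1/4]
Actual relevance: [3, 1, 3]
DCG = 3/2 + 1/3 + 3/4 = 31/12
Ideal relevance (sorted desc): [3, 3, 1]
Ideal DCG = 3/2 + 3/3 + 1/4 = 11/4
nDCG = DCG / ideal_DCG = 31/12 / 11/4 = 31/33

31/33


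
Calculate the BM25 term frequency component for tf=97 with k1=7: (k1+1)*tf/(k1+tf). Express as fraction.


BM25 TF component = (k1+1)*tf / (k1+tf)
k1 = 7, tf = 97
Numerator = (7+1)*97 = 776
Denominator = 7 + 97 = 104
= 776/104 = 97/13

97/13


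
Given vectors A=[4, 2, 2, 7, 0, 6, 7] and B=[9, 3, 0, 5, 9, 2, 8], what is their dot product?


Dot product = sum of element-wise products
A[0]*B[0] = 4*9 = 36
A[1]*B[1] = 2*3 = 6
A[2]*B[2] = 2*0 = 0
A[3]*B[3] = 7*5 = 35
A[4]*B[4] = 0*9 = 0
A[5]*B[5] = 6*2 = 12
A[6]*B[6] = 7*8 = 56
Sum = 36 + 6 + 0 + 35 + 0 + 12 + 56 = 145

145


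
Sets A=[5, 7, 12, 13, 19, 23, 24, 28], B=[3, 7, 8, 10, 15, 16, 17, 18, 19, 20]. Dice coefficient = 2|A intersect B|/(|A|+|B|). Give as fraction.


A intersect B = [7, 19]
|A intersect B| = 2
|A| = 8, |B| = 10
Dice = 2*2 / (8+10)
= 4 / 18 = 2/9

2/9


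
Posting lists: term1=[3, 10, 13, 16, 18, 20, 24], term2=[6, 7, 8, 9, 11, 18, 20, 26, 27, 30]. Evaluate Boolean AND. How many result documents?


Boolean AND: find intersection of posting lists
term1 docs: [3, 10, 13, 16, 18, 20, 24]
term2 docs: [6, 7, 8, 9, 11, 18, 20, 26, 27, 30]
Intersection: [18, 20]
|intersection| = 2

2


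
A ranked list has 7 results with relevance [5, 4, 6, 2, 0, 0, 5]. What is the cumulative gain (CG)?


Cumulative Gain = sum of relevance scores
Position 1: rel=5, running sum=5
Position 2: rel=4, running sum=9
Position 3: rel=6, running sum=15
Position 4: rel=2, running sum=17
Position 5: rel=0, running sum=17
Position 6: rel=0, running sum=17
Position 7: rel=5, running sum=22
CG = 22

22


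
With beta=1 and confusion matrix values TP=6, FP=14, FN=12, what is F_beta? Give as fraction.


P = TP/(TP+FP) = 6/20 = 3/10
R = TP/(TP+FN) = 6/18 = 1/3
beta^2 = 1^2 = 1
(1 + beta^2) = 2
Numerator = (1+beta^2)*P*R = 1/5
Denominator = beta^2*P + R = 3/10 + 1/3 = 19/30
F_beta = 6/19

6/19


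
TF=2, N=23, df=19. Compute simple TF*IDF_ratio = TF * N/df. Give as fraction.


TF * (N/df)
= 2 * (23/19)
= 2 * 23/19
= 46/19

46/19


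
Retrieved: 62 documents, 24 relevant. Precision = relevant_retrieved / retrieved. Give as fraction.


Precision = relevant_retrieved / total_retrieved
= 24 / 62
= 24 / (24 + 38)
= 12/31

12/31


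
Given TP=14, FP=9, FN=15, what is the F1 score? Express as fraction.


F1 = 2 * P * R / (P + R)
P = TP/(TP+FP) = 14/23 = 14/23
R = TP/(TP+FN) = 14/29 = 14/29
2 * P * R = 2 * 14/23 * 14/29 = 392/667
P + R = 14/23 + 14/29 = 728/667
F1 = 392/667 / 728/667 = 7/13

7/13


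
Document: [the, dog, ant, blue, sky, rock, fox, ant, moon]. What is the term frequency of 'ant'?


Document has 9 words
Scanning for 'ant':
Found at positions: [2, 7]
Count = 2

2


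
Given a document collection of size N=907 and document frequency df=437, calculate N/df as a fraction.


IDF ratio = N / df
= 907 / 437
= 907/437

907/437


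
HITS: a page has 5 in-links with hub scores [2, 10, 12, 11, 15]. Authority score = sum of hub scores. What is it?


Authority = sum of hub scores of in-linkers
In-link 1: hub score = 2
In-link 2: hub score = 10
In-link 3: hub score = 12
In-link 4: hub score = 11
In-link 5: hub score = 15
Authority = 2 + 10 + 12 + 11 + 15 = 50

50


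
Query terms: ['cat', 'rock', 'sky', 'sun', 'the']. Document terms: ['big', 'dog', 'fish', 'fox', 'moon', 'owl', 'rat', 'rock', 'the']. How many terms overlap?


Query terms: ['cat', 'rock', 'sky', 'sun', 'the']
Document terms: ['big', 'dog', 'fish', 'fox', 'moon', 'owl', 'rat', 'rock', 'the']
Common terms: ['rock', 'the']
Overlap count = 2

2


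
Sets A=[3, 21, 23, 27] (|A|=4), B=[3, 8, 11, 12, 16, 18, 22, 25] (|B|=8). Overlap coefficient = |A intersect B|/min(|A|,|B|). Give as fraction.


A intersect B = [3]
|A intersect B| = 1
min(|A|, |B|) = min(4, 8) = 4
Overlap = 1 / 4 = 1/4

1/4


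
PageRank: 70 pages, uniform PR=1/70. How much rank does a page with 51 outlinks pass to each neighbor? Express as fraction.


Initial PR = 1/70 = 1/70
Outlinks = 51
Contribution per link = PR / outlinks
= 1/70 / 51
= 1/3570

1/3570


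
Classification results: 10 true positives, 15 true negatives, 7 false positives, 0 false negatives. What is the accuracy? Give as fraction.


Accuracy = (TP + TN) / (TP + TN + FP + FN)
TP + TN = 10 + 15 = 25
Total = 10 + 15 + 7 + 0 = 32
Accuracy = 25 / 32 = 25/32

25/32


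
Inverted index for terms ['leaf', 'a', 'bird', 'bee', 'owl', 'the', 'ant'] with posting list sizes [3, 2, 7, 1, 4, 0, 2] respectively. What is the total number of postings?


Summing posting list sizes:
'leaf': 3 postings
'a': 2 postings
'bird': 7 postings
'bee': 1 postings
'owl': 4 postings
'the': 0 postings
'ant': 2 postings
Total = 3 + 2 + 7 + 1 + 4 + 0 + 2 = 19

19


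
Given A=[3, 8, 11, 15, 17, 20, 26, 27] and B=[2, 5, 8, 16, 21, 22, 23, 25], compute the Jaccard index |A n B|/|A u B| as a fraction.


A intersect B = [8]
|A intersect B| = 1
A union B = [2, 3, 5, 8, 11, 15, 16, 17, 20, 21, 22, 23, 25, 26, 27]
|A union B| = 15
Jaccard = 1/15 = 1/15

1/15


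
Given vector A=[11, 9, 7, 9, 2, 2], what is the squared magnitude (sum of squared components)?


|A|^2 = sum of squared components
A[0]^2 = 11^2 = 121
A[1]^2 = 9^2 = 81
A[2]^2 = 7^2 = 49
A[3]^2 = 9^2 = 81
A[4]^2 = 2^2 = 4
A[5]^2 = 2^2 = 4
Sum = 121 + 81 + 49 + 81 + 4 + 4 = 340

340


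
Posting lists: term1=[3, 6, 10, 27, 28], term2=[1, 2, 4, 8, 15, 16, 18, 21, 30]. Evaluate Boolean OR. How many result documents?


Boolean OR: find union of posting lists
term1 docs: [3, 6, 10, 27, 28]
term2 docs: [1, 2, 4, 8, 15, 16, 18, 21, 30]
Union: [1, 2, 3, 4, 6, 8, 10, 15, 16, 18, 21, 27, 28, 30]
|union| = 14

14


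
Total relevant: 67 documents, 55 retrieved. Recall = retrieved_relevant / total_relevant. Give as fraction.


Recall = retrieved_relevant / total_relevant
= 55 / 67
= 55 / (55 + 12)
= 55/67

55/67


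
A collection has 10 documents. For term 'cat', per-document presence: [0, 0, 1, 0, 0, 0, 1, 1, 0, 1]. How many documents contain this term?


Checking each document for 'cat':
Doc 1: absent
Doc 2: absent
Doc 3: present
Doc 4: absent
Doc 5: absent
Doc 6: absent
Doc 7: present
Doc 8: present
Doc 9: absent
Doc 10: present
df = sum of presences = 0 + 0 + 1 + 0 + 0 + 0 + 1 + 1 + 0 + 1 = 4

4


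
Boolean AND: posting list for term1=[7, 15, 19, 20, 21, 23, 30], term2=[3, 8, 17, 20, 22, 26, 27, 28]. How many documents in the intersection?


Boolean AND: find intersection of posting lists
term1 docs: [7, 15, 19, 20, 21, 23, 30]
term2 docs: [3, 8, 17, 20, 22, 26, 27, 28]
Intersection: [20]
|intersection| = 1

1


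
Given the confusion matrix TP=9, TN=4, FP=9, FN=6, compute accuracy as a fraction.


Accuracy = (TP + TN) / (TP + TN + FP + FN)
TP + TN = 9 + 4 = 13
Total = 9 + 4 + 9 + 6 = 28
Accuracy = 13 / 28 = 13/28

13/28


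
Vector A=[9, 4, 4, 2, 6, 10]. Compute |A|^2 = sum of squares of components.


|A|^2 = sum of squared components
A[0]^2 = 9^2 = 81
A[1]^2 = 4^2 = 16
A[2]^2 = 4^2 = 16
A[3]^2 = 2^2 = 4
A[4]^2 = 6^2 = 36
A[5]^2 = 10^2 = 100
Sum = 81 + 16 + 16 + 4 + 36 + 100 = 253

253


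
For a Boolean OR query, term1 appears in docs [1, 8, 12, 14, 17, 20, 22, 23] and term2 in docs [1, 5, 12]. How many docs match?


Boolean OR: find union of posting lists
term1 docs: [1, 8, 12, 14, 17, 20, 22, 23]
term2 docs: [1, 5, 12]
Union: [1, 5, 8, 12, 14, 17, 20, 22, 23]
|union| = 9

9


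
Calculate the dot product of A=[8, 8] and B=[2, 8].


Dot product = sum of element-wise products
A[0]*B[0] = 8*2 = 16
A[1]*B[1] = 8*8 = 64
Sum = 16 + 64 = 80

80


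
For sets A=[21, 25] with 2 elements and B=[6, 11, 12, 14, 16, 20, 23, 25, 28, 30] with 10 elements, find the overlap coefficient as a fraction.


A intersect B = [25]
|A intersect B| = 1
min(|A|, |B|) = min(2, 10) = 2
Overlap = 1 / 2 = 1/2

1/2


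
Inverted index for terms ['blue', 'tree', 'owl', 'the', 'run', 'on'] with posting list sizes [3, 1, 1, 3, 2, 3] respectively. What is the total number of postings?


Summing posting list sizes:
'blue': 3 postings
'tree': 1 postings
'owl': 1 postings
'the': 3 postings
'run': 2 postings
'on': 3 postings
Total = 3 + 1 + 1 + 3 + 2 + 3 = 13

13


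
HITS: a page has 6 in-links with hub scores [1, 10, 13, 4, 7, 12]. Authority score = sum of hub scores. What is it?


Authority = sum of hub scores of in-linkers
In-link 1: hub score = 1
In-link 2: hub score = 10
In-link 3: hub score = 13
In-link 4: hub score = 4
In-link 5: hub score = 7
In-link 6: hub score = 12
Authority = 1 + 10 + 13 + 4 + 7 + 12 = 47

47


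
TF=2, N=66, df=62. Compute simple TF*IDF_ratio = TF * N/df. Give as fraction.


TF * (N/df)
= 2 * (66/62)
= 2 * 33/31
= 66/31

66/31


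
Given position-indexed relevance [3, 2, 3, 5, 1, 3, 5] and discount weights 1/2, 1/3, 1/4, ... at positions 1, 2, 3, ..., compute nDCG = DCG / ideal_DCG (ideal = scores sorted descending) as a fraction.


Position discount weights w_i = 1/(i+1) for i=1..7:
Weights = [1/2, 1/3, 1/4, 1/5, 1/6, 1/7, 1/8]
Actual relevance: [3, 2, 3, 5, 1, 3, 5]
DCG = 3/2 + 2/3 + 3/4 + 5/5 + 1/6 + 3/7 + 5/8 = 863/168
Ideal relevance (sorted desc): [5, 5, 3, 3, 3, 2, 1]
Ideal DCG = 5/2 + 5/3 + 3/4 + 3/5 + 3/6 + 2/7 + 1/8 = 5399/840
nDCG = DCG / ideal_DCG = 863/168 / 5399/840 = 4315/5399

4315/5399


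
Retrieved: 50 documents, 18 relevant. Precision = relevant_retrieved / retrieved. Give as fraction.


Precision = relevant_retrieved / total_retrieved
= 18 / 50
= 18 / (18 + 32)
= 9/25

9/25


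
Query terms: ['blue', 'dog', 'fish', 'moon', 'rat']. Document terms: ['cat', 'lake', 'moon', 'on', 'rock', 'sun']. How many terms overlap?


Query terms: ['blue', 'dog', 'fish', 'moon', 'rat']
Document terms: ['cat', 'lake', 'moon', 'on', 'rock', 'sun']
Common terms: ['moon']
Overlap count = 1

1


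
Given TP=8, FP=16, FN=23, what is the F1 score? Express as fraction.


F1 = 2 * P * R / (P + R)
P = TP/(TP+FP) = 8/24 = 1/3
R = TP/(TP+FN) = 8/31 = 8/31
2 * P * R = 2 * 1/3 * 8/31 = 16/93
P + R = 1/3 + 8/31 = 55/93
F1 = 16/93 / 55/93 = 16/55

16/55


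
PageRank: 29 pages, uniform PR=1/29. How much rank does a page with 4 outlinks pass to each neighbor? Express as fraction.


Initial PR = 1/29 = 1/29
Outlinks = 4
Contribution per link = PR / outlinks
= 1/29 / 4
= 1/116

1/116


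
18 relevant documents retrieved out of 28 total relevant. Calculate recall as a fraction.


Recall = retrieved_relevant / total_relevant
= 18 / 28
= 18 / (18 + 10)
= 9/14

9/14


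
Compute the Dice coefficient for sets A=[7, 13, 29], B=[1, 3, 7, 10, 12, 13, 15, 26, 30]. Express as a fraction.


A intersect B = [7, 13]
|A intersect B| = 2
|A| = 3, |B| = 9
Dice = 2*2 / (3+9)
= 4 / 12 = 1/3

1/3


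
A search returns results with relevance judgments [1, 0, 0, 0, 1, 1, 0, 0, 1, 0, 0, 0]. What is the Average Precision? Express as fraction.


Computing P@k for each relevant position:
Position 1: relevant, P@1 = 1/1 = 1
Position 2: not relevant
Position 3: not relevant
Position 4: not relevant
Position 5: relevant, P@5 = 2/5 = 2/5
Position 6: relevant, P@6 = 3/6 = 1/2
Position 7: not relevant
Position 8: not relevant
Position 9: relevant, P@9 = 4/9 = 4/9
Position 10: not relevant
Position 11: not relevant
Position 12: not relevant
Sum of P@k = 1 + 2/5 + 1/2 + 4/9 = 211/90
AP = 211/90 / 4 = 211/360

211/360


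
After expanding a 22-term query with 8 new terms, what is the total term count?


Original terms: 22
Expansion terms: 8
Total = 22 + 8 = 30

30


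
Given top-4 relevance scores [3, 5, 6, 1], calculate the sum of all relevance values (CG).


Cumulative Gain = sum of relevance scores
Position 1: rel=3, running sum=3
Position 2: rel=5, running sum=8
Position 3: rel=6, running sum=14
Position 4: rel=1, running sum=15
CG = 15

15


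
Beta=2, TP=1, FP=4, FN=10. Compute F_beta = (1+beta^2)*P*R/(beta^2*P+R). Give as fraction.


P = TP/(TP+FP) = 1/5 = 1/5
R = TP/(TP+FN) = 1/11 = 1/11
beta^2 = 2^2 = 4
(1 + beta^2) = 5
Numerator = (1+beta^2)*P*R = 1/11
Denominator = beta^2*P + R = 4/5 + 1/11 = 49/55
F_beta = 5/49

5/49


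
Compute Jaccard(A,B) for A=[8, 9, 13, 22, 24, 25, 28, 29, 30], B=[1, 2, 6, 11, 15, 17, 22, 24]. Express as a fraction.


A intersect B = [22, 24]
|A intersect B| = 2
A union B = [1, 2, 6, 8, 9, 11, 13, 15, 17, 22, 24, 25, 28, 29, 30]
|A union B| = 15
Jaccard = 2/15 = 2/15

2/15


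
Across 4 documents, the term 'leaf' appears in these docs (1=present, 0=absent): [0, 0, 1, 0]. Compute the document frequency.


Checking each document for 'leaf':
Doc 1: absent
Doc 2: absent
Doc 3: present
Doc 4: absent
df = sum of presences = 0 + 0 + 1 + 0 = 1

1


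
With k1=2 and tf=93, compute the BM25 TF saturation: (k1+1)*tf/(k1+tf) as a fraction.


BM25 TF component = (k1+1)*tf / (k1+tf)
k1 = 2, tf = 93
Numerator = (2+1)*93 = 279
Denominator = 2 + 93 = 95
= 279/95 = 279/95

279/95


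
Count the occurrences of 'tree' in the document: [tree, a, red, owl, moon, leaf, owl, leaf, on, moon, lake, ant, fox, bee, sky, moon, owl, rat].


Document has 18 words
Scanning for 'tree':
Found at positions: [0]
Count = 1

1


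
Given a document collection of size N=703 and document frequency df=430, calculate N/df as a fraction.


IDF ratio = N / df
= 703 / 430
= 703/430

703/430


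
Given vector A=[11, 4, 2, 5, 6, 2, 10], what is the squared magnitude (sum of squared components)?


|A|^2 = sum of squared components
A[0]^2 = 11^2 = 121
A[1]^2 = 4^2 = 16
A[2]^2 = 2^2 = 4
A[3]^2 = 5^2 = 25
A[4]^2 = 6^2 = 36
A[5]^2 = 2^2 = 4
A[6]^2 = 10^2 = 100
Sum = 121 + 16 + 4 + 25 + 36 + 4 + 100 = 306

306


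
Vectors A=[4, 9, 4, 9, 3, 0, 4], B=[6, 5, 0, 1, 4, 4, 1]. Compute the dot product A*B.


Dot product = sum of element-wise products
A[0]*B[0] = 4*6 = 24
A[1]*B[1] = 9*5 = 45
A[2]*B[2] = 4*0 = 0
A[3]*B[3] = 9*1 = 9
A[4]*B[4] = 3*4 = 12
A[5]*B[5] = 0*4 = 0
A[6]*B[6] = 4*1 = 4
Sum = 24 + 45 + 0 + 9 + 12 + 0 + 4 = 94

94


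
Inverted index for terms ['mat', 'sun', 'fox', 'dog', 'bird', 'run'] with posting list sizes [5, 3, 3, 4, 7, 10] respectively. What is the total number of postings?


Summing posting list sizes:
'mat': 5 postings
'sun': 3 postings
'fox': 3 postings
'dog': 4 postings
'bird': 7 postings
'run': 10 postings
Total = 5 + 3 + 3 + 4 + 7 + 10 = 32

32


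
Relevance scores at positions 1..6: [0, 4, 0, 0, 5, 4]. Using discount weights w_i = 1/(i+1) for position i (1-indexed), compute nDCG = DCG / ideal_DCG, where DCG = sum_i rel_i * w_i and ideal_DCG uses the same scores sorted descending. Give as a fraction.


Position discount weights w_i = 1/(i+1) for i=1..6:
Weights = [1/2, 1/3, 1/4, 1/5, 1/6, 1/7]
Actual relevance: [0, 4, 0, 0, 5, 4]
DCG = 0/2 + 4/3 + 0/4 + 0/5 + 5/6 + 4/7 = 115/42
Ideal relevance (sorted desc): [5, 4, 4, 0, 0, 0]
Ideal DCG = 5/2 + 4/3 + 4/4 + 0/5 + 0/6 + 0/7 = 29/6
nDCG = DCG / ideal_DCG = 115/42 / 29/6 = 115/203

115/203


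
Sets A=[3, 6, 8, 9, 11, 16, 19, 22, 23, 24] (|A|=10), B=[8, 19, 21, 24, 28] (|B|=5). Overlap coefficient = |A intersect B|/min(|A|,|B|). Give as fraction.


A intersect B = [8, 19, 24]
|A intersect B| = 3
min(|A|, |B|) = min(10, 5) = 5
Overlap = 3 / 5 = 3/5

3/5


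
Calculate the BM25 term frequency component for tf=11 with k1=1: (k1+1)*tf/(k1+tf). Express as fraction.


BM25 TF component = (k1+1)*tf / (k1+tf)
k1 = 1, tf = 11
Numerator = (1+1)*11 = 22
Denominator = 1 + 11 = 12
= 22/12 = 11/6

11/6


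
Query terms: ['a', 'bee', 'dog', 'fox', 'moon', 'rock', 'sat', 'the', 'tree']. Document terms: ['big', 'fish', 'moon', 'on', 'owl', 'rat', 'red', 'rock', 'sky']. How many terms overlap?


Query terms: ['a', 'bee', 'dog', 'fox', 'moon', 'rock', 'sat', 'the', 'tree']
Document terms: ['big', 'fish', 'moon', 'on', 'owl', 'rat', 'red', 'rock', 'sky']
Common terms: ['moon', 'rock']
Overlap count = 2

2


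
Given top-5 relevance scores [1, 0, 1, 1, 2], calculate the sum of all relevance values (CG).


Cumulative Gain = sum of relevance scores
Position 1: rel=1, running sum=1
Position 2: rel=0, running sum=1
Position 3: rel=1, running sum=2
Position 4: rel=1, running sum=3
Position 5: rel=2, running sum=5
CG = 5

5


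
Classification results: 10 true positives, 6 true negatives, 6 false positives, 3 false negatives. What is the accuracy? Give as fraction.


Accuracy = (TP + TN) / (TP + TN + FP + FN)
TP + TN = 10 + 6 = 16
Total = 10 + 6 + 6 + 3 = 25
Accuracy = 16 / 25 = 16/25

16/25


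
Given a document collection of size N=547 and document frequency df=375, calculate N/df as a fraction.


IDF ratio = N / df
= 547 / 375
= 547/375

547/375


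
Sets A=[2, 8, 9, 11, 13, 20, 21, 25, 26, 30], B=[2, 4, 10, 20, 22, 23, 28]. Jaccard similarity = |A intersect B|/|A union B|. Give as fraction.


A intersect B = [2, 20]
|A intersect B| = 2
A union B = [2, 4, 8, 9, 10, 11, 13, 20, 21, 22, 23, 25, 26, 28, 30]
|A union B| = 15
Jaccard = 2/15 = 2/15

2/15


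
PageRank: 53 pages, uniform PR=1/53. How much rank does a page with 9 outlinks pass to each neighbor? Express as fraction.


Initial PR = 1/53 = 1/53
Outlinks = 9
Contribution per link = PR / outlinks
= 1/53 / 9
= 1/477

1/477


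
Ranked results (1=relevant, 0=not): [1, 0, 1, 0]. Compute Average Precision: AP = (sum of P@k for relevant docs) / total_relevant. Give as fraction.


Computing P@k for each relevant position:
Position 1: relevant, P@1 = 1/1 = 1
Position 2: not relevant
Position 3: relevant, P@3 = 2/3 = 2/3
Position 4: not relevant
Sum of P@k = 1 + 2/3 = 5/3
AP = 5/3 / 2 = 5/6

5/6


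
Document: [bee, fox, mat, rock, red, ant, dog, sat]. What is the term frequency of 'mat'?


Document has 8 words
Scanning for 'mat':
Found at positions: [2]
Count = 1

1


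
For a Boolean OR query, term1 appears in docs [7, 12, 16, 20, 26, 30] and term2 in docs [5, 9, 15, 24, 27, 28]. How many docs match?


Boolean OR: find union of posting lists
term1 docs: [7, 12, 16, 20, 26, 30]
term2 docs: [5, 9, 15, 24, 27, 28]
Union: [5, 7, 9, 12, 15, 16, 20, 24, 26, 27, 28, 30]
|union| = 12

12


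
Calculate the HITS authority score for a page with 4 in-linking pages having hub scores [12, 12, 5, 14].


Authority = sum of hub scores of in-linkers
In-link 1: hub score = 12
In-link 2: hub score = 12
In-link 3: hub score = 5
In-link 4: hub score = 14
Authority = 12 + 12 + 5 + 14 = 43

43


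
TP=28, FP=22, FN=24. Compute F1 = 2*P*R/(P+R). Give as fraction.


F1 = 2 * P * R / (P + R)
P = TP/(TP+FP) = 28/50 = 14/25
R = TP/(TP+FN) = 28/52 = 7/13
2 * P * R = 2 * 14/25 * 7/13 = 196/325
P + R = 14/25 + 7/13 = 357/325
F1 = 196/325 / 357/325 = 28/51

28/51


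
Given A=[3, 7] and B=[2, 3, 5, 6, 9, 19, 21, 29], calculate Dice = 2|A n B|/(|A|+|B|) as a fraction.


A intersect B = [3]
|A intersect B| = 1
|A| = 2, |B| = 8
Dice = 2*1 / (2+8)
= 2 / 10 = 1/5

1/5


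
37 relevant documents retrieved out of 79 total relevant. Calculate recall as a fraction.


Recall = retrieved_relevant / total_relevant
= 37 / 79
= 37 / (37 + 42)
= 37/79

37/79


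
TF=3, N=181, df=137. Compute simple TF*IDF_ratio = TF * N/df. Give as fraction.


TF * (N/df)
= 3 * (181/137)
= 3 * 181/137
= 543/137

543/137


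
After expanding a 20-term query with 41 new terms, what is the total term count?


Original terms: 20
Expansion terms: 41
Total = 20 + 41 = 61

61


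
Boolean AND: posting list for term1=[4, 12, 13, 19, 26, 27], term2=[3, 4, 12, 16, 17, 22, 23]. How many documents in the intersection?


Boolean AND: find intersection of posting lists
term1 docs: [4, 12, 13, 19, 26, 27]
term2 docs: [3, 4, 12, 16, 17, 22, 23]
Intersection: [4, 12]
|intersection| = 2

2


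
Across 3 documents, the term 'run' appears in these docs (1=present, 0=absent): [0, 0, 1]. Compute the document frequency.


Checking each document for 'run':
Doc 1: absent
Doc 2: absent
Doc 3: present
df = sum of presences = 0 + 0 + 1 = 1

1


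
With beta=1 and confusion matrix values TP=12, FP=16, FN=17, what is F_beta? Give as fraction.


P = TP/(TP+FP) = 12/28 = 3/7
R = TP/(TP+FN) = 12/29 = 12/29
beta^2 = 1^2 = 1
(1 + beta^2) = 2
Numerator = (1+beta^2)*P*R = 72/203
Denominator = beta^2*P + R = 3/7 + 12/29 = 171/203
F_beta = 8/19

8/19


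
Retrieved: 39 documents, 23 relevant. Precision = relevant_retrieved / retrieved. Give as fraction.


Precision = relevant_retrieved / total_retrieved
= 23 / 39
= 23 / (23 + 16)
= 23/39

23/39


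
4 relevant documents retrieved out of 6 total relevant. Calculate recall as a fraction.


Recall = retrieved_relevant / total_relevant
= 4 / 6
= 4 / (4 + 2)
= 2/3

2/3


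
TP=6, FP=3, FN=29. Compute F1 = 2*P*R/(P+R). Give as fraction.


F1 = 2 * P * R / (P + R)
P = TP/(TP+FP) = 6/9 = 2/3
R = TP/(TP+FN) = 6/35 = 6/35
2 * P * R = 2 * 2/3 * 6/35 = 8/35
P + R = 2/3 + 6/35 = 88/105
F1 = 8/35 / 88/105 = 3/11

3/11


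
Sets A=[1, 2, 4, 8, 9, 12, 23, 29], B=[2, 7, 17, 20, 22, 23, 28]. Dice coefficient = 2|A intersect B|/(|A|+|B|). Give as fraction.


A intersect B = [2, 23]
|A intersect B| = 2
|A| = 8, |B| = 7
Dice = 2*2 / (8+7)
= 4 / 15 = 4/15

4/15


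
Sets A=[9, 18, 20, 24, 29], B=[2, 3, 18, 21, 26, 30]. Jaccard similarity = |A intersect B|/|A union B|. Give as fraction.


A intersect B = [18]
|A intersect B| = 1
A union B = [2, 3, 9, 18, 20, 21, 24, 26, 29, 30]
|A union B| = 10
Jaccard = 1/10 = 1/10

1/10


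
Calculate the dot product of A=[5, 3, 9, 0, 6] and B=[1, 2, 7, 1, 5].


Dot product = sum of element-wise products
A[0]*B[0] = 5*1 = 5
A[1]*B[1] = 3*2 = 6
A[2]*B[2] = 9*7 = 63
A[3]*B[3] = 0*1 = 0
A[4]*B[4] = 6*5 = 30
Sum = 5 + 6 + 63 + 0 + 30 = 104

104


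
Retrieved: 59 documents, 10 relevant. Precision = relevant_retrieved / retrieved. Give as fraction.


Precision = relevant_retrieved / total_retrieved
= 10 / 59
= 10 / (10 + 49)
= 10/59

10/59


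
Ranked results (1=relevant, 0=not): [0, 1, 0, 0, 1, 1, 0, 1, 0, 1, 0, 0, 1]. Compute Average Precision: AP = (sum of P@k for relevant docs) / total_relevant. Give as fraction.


Computing P@k for each relevant position:
Position 1: not relevant
Position 2: relevant, P@2 = 1/2 = 1/2
Position 3: not relevant
Position 4: not relevant
Position 5: relevant, P@5 = 2/5 = 2/5
Position 6: relevant, P@6 = 3/6 = 1/2
Position 7: not relevant
Position 8: relevant, P@8 = 4/8 = 1/2
Position 9: not relevant
Position 10: relevant, P@10 = 5/10 = 1/2
Position 11: not relevant
Position 12: not relevant
Position 13: relevant, P@13 = 6/13 = 6/13
Sum of P@k = 1/2 + 2/5 + 1/2 + 1/2 + 1/2 + 6/13 = 186/65
AP = 186/65 / 6 = 31/65

31/65
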